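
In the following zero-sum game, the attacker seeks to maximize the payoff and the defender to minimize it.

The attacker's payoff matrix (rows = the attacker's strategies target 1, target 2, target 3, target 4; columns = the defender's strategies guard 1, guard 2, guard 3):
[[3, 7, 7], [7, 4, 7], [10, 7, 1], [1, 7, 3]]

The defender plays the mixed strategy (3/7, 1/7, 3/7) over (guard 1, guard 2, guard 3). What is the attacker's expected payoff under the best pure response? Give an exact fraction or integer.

46/7

target 1: (3)·(3/7) + (7)·(1/7) + (7)·(3/7) = 37/7.
target 2: (7)·(3/7) + (4)·(1/7) + (7)·(3/7) = 46/7.
target 3: (10)·(3/7) + (7)·(1/7) + (1)·(3/7) = 40/7.
target 4: (1)·(3/7) + (7)·(1/7) + (3)·(3/7) = 19/7.
The best pure response is target 2 with expected payoff 46/7.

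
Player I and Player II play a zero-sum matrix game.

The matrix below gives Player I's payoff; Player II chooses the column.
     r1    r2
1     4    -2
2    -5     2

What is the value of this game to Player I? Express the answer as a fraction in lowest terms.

Row minima are -2 and -5, so Player I's maximin is -2; column maxima are 4 and 2, so Player II's minimax is 2. These differ, so the equilibrium is in mixed strategies.
Let Player I play 1 with probability p. Player II is indifferent when 4p − 5(1−p) = −2p + 2(1−p), giving p = 7/13.
Let Player II play r1 with probability q. Player I is indifferent when 4q − 2(1−q) = −5q + 2(1−q), giving q = 4/13.
The value is 4·(4/13) + (-2)·(9/13) = -2/13.

-2/13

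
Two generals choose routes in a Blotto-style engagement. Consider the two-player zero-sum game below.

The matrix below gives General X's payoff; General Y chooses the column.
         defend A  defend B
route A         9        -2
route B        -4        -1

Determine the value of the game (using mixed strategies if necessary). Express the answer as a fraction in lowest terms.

Row minima are -2 and -4, so General X's maximin is -2; column maxima are 9 and -1, so General Y's minimax is -1. These differ, so the equilibrium is in mixed strategies.
Let General X play route A with probability p. General Y is indifferent when 9p − 4(1−p) = −2p − (1−p), giving p = 3/14.
Let General Y play defend A with probability q. General X is indifferent when 9q − 2(1−q) = −4q − (1−q), giving q = 1/14.
The value is 9·(1/14) + (-2)·(13/14) = -17/14.

-17/14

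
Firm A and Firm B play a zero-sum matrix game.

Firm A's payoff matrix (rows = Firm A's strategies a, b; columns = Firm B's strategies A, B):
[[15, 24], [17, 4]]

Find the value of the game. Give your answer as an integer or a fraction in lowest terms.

174/11

Row minima are 15 and 4, so Firm A's maximin is 15; column maxima are 17 and 24, so Firm B's minimax is 17. These differ, so the equilibrium is in mixed strategies.
Let Firm A play a with probability p. Firm B is indifferent when 15p + 17(1−p) = 24p + 4(1−p), giving p = 13/22.
Let Firm B play A with probability q. Firm A is indifferent when 15q + 24(1−q) = 17q + 4(1−q), giving q = 10/11.
The value is 15·(10/11) + (24)·(1/11) = 174/11.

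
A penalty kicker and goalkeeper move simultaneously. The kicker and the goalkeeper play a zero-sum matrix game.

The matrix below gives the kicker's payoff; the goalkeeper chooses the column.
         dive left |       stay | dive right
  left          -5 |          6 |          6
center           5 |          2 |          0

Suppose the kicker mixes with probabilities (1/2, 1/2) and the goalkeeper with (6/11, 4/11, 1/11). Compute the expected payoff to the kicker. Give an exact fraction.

19/11

Against (6/11, 4/11, 1/11), each row's expected payoff is left: 0; center: 38/11.
Taking the (1/2, 1/2)-weighted average: (1/2)·(0) + (1/2)·(38/11) = 19/11.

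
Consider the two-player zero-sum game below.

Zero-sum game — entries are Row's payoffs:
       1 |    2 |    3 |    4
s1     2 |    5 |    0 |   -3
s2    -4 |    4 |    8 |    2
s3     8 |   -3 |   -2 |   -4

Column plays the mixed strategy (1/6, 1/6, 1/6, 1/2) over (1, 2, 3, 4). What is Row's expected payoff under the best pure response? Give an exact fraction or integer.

7/3

s1: (2)·(1/6) + (5)·(1/6) + (0)·(1/6) + (-3)·(1/2) = -1/3.
s2: (-4)·(1/6) + (4)·(1/6) + (8)·(1/6) + (2)·(1/2) = 7/3.
s3: (8)·(1/6) + (-3)·(1/6) + (-2)·(1/6) + (-4)·(1/2) = -3/2.
The best pure response is s2 with expected payoff 7/3.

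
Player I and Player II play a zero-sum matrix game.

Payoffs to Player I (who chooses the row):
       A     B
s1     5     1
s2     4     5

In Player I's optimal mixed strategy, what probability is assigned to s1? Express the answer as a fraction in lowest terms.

Row minima are 1 and 4, so Player I's maximin is 4; column maxima are 5 and 5, so Player II's minimax is 5. These differ, so the equilibrium is in mixed strategies.
Let Player I play s1 with probability p. Player II is indifferent when 5p + 4(1−p) = p + 5(1−p), giving p = 1/5.

1/5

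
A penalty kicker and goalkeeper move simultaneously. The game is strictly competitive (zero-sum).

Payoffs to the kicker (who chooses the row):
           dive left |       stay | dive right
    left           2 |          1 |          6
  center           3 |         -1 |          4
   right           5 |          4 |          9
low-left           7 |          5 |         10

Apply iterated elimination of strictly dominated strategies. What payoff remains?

Column dive left is strictly dominated by stay for the goalkeeper (1<2, -1<3, 4<5, 5<7); eliminate dive left.
Row right is strictly dominated by row low-left (5>4, 10>9); eliminate right.
Row center is strictly dominated by row left (1>-1, 6>4); eliminate center.
Column dive right is strictly dominated by stay for the goalkeeper (1<6, 5<10); eliminate dive right.
Row left is strictly dominated by row low-left (5>1); eliminate left.
Only (low-left, stay) remains, with payoff 5.

5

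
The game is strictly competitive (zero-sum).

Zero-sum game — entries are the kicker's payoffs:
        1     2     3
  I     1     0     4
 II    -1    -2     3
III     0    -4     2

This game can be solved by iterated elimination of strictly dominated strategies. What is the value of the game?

Row II is strictly dominated by row I (1>-1, 0>-2, 4>3); eliminate II.
Column 1 is strictly dominated by 2 for the goalkeeper (0<1, -4<0); eliminate 1.
Row III is strictly dominated by row I (0>-4, 4>2); eliminate III.
Column 3 is strictly dominated by 2 for the goalkeeper (0<4); eliminate 3.
Only (I, 2) remains, with payoff 0.

0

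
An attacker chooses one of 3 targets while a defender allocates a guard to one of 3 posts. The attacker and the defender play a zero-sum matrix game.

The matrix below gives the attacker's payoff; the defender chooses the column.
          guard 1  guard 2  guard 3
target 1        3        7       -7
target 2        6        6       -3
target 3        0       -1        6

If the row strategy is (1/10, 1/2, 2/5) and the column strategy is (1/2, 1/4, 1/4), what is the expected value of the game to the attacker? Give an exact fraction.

Against (1/2, 1/4, 1/4), each row's expected payoff is target 1: 3/2; target 2: 15/4; target 3: 5/4.
Taking the (1/10, 1/2, 2/5)-weighted average: (1/10)·(3/2) + (1/2)·(15/4) + (2/5)·(5/4) = 101/40.

101/40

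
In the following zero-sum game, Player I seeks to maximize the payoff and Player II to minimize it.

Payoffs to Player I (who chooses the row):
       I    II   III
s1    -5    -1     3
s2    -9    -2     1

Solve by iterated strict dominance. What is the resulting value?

-5

Row s2 is strictly dominated by row s1 (-5>-9, -1>-2, 3>1); eliminate s2.
Column II is strictly dominated by I for Player II (-5<-1); eliminate II.
Column III is strictly dominated by I for Player II (-5<3); eliminate III.
Only (s1, I) remains, with payoff -5.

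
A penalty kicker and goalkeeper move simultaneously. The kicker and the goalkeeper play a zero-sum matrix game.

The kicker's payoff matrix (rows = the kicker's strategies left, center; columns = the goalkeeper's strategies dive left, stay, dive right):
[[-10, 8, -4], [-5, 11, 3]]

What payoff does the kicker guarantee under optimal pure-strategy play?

Row minima: -10, -5 → the kicker's maximin is -5.
Column maxima: -5, 11, 3 → the goalkeeper's minimax is -5.
They coincide at (center, dive left), so the value is -5.

-5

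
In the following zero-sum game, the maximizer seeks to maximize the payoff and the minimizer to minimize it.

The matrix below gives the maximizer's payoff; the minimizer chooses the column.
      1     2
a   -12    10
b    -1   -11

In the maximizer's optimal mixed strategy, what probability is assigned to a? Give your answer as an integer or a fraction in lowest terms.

5/16

Row minima are -12 and -11, so the maximizer's maximin is -11; column maxima are -1 and 10, so the minimizer's minimax is -1. These differ, so the equilibrium is in mixed strategies.
Let the maximizer play a with probability p. The minimizer is indifferent when −12p − (1−p) = 10p − 11(1−p), giving p = 5/16.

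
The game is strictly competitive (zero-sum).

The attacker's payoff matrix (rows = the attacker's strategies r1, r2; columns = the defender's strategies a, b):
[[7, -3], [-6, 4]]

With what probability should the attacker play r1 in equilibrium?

1/2

Row minima are -3 and -6, so the attacker's maximin is -3; column maxima are 7 and 4, so the defender's minimax is 4. These differ, so the equilibrium is in mixed strategies.
Let the attacker play r1 with probability p. The defender is indifferent when 7p − 6(1−p) = −3p + 4(1−p), giving p = 1/2.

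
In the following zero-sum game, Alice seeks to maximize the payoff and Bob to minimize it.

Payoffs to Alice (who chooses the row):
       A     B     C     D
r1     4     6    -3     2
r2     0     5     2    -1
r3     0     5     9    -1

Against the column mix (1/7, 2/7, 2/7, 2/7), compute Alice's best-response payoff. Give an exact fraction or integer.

r1: (4)·(1/7) + (6)·(2/7) + (-3)·(2/7) + (2)·(2/7) = 2.
r2: (0)·(1/7) + (5)·(2/7) + (2)·(2/7) + (-1)·(2/7) = 12/7.
r3: (0)·(1/7) + (5)·(2/7) + (9)·(2/7) + (-1)·(2/7) = 26/7.
The best pure response is r3 with expected payoff 26/7.

26/7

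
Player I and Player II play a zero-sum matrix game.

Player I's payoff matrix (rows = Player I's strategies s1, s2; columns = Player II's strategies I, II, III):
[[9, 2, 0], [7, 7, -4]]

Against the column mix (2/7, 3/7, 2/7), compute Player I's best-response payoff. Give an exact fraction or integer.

s1: (9)·(2/7) + (2)·(3/7) + (0)·(2/7) = 24/7.
s2: (7)·(2/7) + (7)·(3/7) + (-4)·(2/7) = 27/7.
The best pure response is s2 with expected payoff 27/7.

27/7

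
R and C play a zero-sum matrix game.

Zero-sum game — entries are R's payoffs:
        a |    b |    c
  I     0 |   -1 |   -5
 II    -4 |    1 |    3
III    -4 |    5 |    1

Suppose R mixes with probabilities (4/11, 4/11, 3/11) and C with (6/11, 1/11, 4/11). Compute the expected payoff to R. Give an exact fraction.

Against (6/11, 1/11, 4/11), each row's expected payoff is I: -21/11; II: -1; III: -15/11.
Taking the (4/11, 4/11, 3/11)-weighted average: (4/11)·(-21/11) + (4/11)·(-1) + (3/11)·(-15/11) = -173/121.

-173/121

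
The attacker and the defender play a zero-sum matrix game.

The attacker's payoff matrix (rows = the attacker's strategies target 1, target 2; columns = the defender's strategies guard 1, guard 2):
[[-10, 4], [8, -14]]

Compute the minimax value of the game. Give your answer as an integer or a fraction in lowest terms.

-3

Row minima are -10 and -14, so the attacker's maximin is -10; column maxima are 8 and 4, so the defender's minimax is 4. These differ, so the equilibrium is in mixed strategies.
Let the attacker play target 1 with probability p. The defender is indifferent when −10p + 8(1−p) = 4p − 14(1−p), giving p = 11/18.
Let the defender play guard 1 with probability q. The attacker is indifferent when −10q + 4(1−q) = 8q − 14(1−q), giving q = 1/2.
The value is -10·(1/2) + (4)·(1/2) = -3.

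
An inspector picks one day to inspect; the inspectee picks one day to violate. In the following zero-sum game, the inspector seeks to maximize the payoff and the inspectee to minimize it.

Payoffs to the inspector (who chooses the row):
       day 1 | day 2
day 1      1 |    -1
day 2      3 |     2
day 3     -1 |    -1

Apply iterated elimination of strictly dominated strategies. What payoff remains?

Row day 1 is strictly dominated by row day 2 (3>1, 2>-1); eliminate day 1.
Row day 3 is strictly dominated by row day 2 (3>-1, 2>-1); eliminate day 3.
Column day 1 is strictly dominated by day 2 for the inspectee (2<3); eliminate day 1.
Only (day 2, day 2) remains, with payoff 2.

2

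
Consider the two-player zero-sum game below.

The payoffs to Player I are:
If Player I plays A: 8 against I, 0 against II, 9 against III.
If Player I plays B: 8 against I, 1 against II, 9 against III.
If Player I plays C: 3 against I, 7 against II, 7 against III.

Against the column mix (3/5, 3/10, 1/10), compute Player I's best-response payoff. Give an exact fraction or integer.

A: (8)·(3/5) + (0)·(3/10) + (9)·(1/10) = 57/10.
B: (8)·(3/5) + (1)·(3/10) + (9)·(1/10) = 6.
C: (3)·(3/5) + (7)·(3/10) + (7)·(1/10) = 23/5.
The best pure response is B with expected payoff 6.

6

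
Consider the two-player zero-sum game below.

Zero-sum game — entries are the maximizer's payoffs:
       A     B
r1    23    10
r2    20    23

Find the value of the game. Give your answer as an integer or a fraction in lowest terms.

Row minima are 10 and 20, so the maximizer's maximin is 20; column maxima are 23 and 23, so the minimizer's minimax is 23. These differ, so the equilibrium is in mixed strategies.
Let the maximizer play r1 with probability p. The minimizer is indifferent when 23p + 20(1−p) = 10p + 23(1−p), giving p = 3/16.
Let the minimizer play A with probability q. The maximizer is indifferent when 23q + 10(1−q) = 20q + 23(1−q), giving q = 13/16.
The value is 23·(13/16) + (10)·(3/16) = 329/16.

329/16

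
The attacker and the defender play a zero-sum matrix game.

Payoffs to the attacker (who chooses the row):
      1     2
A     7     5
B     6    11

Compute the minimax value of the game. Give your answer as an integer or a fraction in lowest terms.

Row minima are 5 and 6, so the attacker's maximin is 6; column maxima are 7 and 11, so the defender's minimax is 7. These differ, so the equilibrium is in mixed strategies.
Let the attacker play A with probability p. The defender is indifferent when 7p + 6(1−p) = 5p + 11(1−p), giving p = 5/7.
Let the defender play 1 with probability q. The attacker is indifferent when 7q + 5(1−q) = 6q + 11(1−q), giving q = 6/7.
The value is 7·(6/7) + (5)·(1/7) = 47/7.

47/7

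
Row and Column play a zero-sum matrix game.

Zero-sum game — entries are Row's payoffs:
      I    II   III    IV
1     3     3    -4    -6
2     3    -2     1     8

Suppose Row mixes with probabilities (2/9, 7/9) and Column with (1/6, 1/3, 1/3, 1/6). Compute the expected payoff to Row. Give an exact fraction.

53/54

Against (1/6, 1/3, 1/3, 1/6), each row's expected payoff is 1: -5/6; 2: 3/2.
Taking the (2/9, 7/9)-weighted average: (2/9)·(-5/6) + (7/9)·(3/2) = 53/54.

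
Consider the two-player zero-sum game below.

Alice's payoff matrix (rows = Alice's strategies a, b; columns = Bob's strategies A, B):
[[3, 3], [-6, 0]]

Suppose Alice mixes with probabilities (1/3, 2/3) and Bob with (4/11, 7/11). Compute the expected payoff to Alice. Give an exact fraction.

Against (4/11, 7/11), each row's expected payoff is a: 3; b: -24/11.
Taking the (1/3, 2/3)-weighted average: (1/3)·(3) + (2/3)·(-24/11) = -5/11.

-5/11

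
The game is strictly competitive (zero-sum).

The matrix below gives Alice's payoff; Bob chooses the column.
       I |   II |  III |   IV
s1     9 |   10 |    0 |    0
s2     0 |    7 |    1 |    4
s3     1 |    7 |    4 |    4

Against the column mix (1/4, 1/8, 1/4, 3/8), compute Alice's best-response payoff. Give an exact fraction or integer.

29/8

s1: (9)·(1/4) + (10)·(1/8) + (0)·(1/4) + (0)·(3/8) = 7/2.
s2: (0)·(1/4) + (7)·(1/8) + (1)·(1/4) + (4)·(3/8) = 21/8.
s3: (1)·(1/4) + (7)·(1/8) + (4)·(1/4) + (4)·(3/8) = 29/8.
The best pure response is s3 with expected payoff 29/8.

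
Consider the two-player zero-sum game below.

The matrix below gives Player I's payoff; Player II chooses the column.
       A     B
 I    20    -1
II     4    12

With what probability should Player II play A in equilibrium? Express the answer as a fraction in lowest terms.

Row minima are -1 and 4, so Player I's maximin is 4; column maxima are 20 and 12, so Player II's minimax is 12. These differ, so the equilibrium is in mixed strategies.
Let Player II play A with probability q. Player I is indifferent when 20q − (1−q) = 4q + 12(1−q), giving q = 13/29.

13/29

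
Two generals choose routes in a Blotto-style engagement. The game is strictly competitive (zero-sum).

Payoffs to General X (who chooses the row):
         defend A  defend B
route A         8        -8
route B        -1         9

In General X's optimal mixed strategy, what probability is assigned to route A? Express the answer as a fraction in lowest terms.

5/13

Row minima are -8 and -1, so General X's maximin is -1; column maxima are 8 and 9, so General Y's minimax is 8. These differ, so the equilibrium is in mixed strategies.
Let General X play route A with probability p. General Y is indifferent when 8p − (1−p) = −8p + 9(1−p), giving p = 5/13.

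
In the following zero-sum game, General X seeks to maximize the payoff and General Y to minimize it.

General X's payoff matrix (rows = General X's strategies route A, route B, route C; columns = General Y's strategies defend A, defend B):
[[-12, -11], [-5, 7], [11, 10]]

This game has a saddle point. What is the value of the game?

Row minima: -12, -5, 10 → General X's maximin is 10.
Column maxima: 11, 10 → General Y's minimax is 10.
They coincide at (route C, defend B), so the value is 10.

10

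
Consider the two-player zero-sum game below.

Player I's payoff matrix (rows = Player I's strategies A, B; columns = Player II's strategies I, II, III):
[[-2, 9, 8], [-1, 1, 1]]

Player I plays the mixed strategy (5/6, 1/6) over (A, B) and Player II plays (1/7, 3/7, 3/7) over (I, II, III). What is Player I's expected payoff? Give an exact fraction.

Against (1/7, 3/7, 3/7), each row's expected payoff is A: 7; B: 5/7.
Taking the (5/6, 1/6)-weighted average: (5/6)·(7) + (1/6)·(5/7) = 125/21.

125/21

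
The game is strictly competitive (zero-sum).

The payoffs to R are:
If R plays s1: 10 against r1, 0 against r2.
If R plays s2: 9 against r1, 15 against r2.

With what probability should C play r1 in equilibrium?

15/16

Row minima are 0 and 9, so R's maximin is 9; column maxima are 10 and 15, so C's minimax is 10. These differ, so the equilibrium is in mixed strategies.
Let C play r1 with probability q. R is indifferent when 10q = 9q + 15(1−q), giving q = 15/16.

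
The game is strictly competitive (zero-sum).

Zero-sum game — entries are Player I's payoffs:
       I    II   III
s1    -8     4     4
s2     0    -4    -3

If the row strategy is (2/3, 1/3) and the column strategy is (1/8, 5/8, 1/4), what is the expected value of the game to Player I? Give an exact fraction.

Against (1/8, 5/8, 1/4), each row's expected payoff is s1: 5/2; s2: -13/4.
Taking the (2/3, 1/3)-weighted average: (2/3)·(5/2) + (1/3)·(-13/4) = 7/12.

7/12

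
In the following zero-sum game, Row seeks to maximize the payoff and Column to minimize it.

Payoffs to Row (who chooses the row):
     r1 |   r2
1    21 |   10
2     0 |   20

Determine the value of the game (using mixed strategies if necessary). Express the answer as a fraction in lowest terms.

420/31

Row minima are 10 and 0, so Row's maximin is 10; column maxima are 21 and 20, so Column's minimax is 20. These differ, so the equilibrium is in mixed strategies.
Let Row play 1 with probability p. Column is indifferent when 21p = 10p + 20(1−p), giving p = 20/31.
Let Column play r1 with probability q. Row is indifferent when 21q + 10(1−q) = 20(1−q), giving q = 10/31.
The value is 21·(10/31) + (10)·(21/31) = 420/31.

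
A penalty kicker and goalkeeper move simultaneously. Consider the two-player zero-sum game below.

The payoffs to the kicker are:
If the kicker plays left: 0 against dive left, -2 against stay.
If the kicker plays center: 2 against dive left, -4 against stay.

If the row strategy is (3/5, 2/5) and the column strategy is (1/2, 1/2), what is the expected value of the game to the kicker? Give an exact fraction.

-1

Against (1/2, 1/2), each row's expected payoff is left: -1; center: -1.
Taking the (3/5, 2/5)-weighted average: (3/5)·(-1) + (2/5)·(-1) = -1.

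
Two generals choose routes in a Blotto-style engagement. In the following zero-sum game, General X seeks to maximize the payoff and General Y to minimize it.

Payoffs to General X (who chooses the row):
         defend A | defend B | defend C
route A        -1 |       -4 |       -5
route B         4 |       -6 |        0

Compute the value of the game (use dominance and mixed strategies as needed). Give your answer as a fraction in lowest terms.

-30/7

Column defend A is strictly dominated by defend C for General Y (it gives General X more in every row).
The remaining 2×2 game on (route A, route B) × (defend B, defend C) has no saddle point. Let General X play route A with probability p; indifference gives −4p − 6(1−p) = −5p, so p = 6/7.
Similarly General Y's optimal q on defend B is 5/7, and the value is -4·(5/7) + (-5)·(2/7) = -30/7.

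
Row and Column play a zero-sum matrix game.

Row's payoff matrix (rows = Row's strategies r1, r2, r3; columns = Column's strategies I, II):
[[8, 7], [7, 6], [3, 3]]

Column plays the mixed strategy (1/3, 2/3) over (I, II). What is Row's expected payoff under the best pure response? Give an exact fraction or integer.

r1: (8)·(1/3) + (7)·(2/3) = 22/3.
r2: (7)·(1/3) + (6)·(2/3) = 19/3.
r3: (3)·(1/3) + (3)·(2/3) = 3.
The best pure response is r1 with expected payoff 22/3.

22/3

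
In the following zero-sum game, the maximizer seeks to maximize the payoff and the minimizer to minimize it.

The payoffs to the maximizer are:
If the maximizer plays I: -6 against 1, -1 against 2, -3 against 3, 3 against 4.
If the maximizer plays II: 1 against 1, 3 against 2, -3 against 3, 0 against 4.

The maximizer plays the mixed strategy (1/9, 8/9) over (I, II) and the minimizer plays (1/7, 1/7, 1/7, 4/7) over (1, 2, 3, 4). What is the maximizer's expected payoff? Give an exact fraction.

10/63

Against (1/7, 1/7, 1/7, 4/7), each row's expected payoff is I: 2/7; II: 1/7.
Taking the (1/9, 8/9)-weighted average: (1/9)·(2/7) + (8/9)·(1/7) = 10/63.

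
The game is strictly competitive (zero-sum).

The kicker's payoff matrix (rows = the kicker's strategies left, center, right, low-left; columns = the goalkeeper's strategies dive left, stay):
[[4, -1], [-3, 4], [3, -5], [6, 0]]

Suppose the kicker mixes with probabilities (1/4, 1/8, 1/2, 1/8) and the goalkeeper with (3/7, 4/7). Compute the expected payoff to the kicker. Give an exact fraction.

-3/56

Against (3/7, 4/7), each row's expected payoff is left: 8/7; center: 1; right: -11/7; low-left: 18/7.
Taking the (1/4, 1/8, 1/2, 1/8)-weighted average: (1/4)·(8/7) + (1/8)·(1) + (1/2)·(-11/7) + (1/8)·(18/7) = -3/56.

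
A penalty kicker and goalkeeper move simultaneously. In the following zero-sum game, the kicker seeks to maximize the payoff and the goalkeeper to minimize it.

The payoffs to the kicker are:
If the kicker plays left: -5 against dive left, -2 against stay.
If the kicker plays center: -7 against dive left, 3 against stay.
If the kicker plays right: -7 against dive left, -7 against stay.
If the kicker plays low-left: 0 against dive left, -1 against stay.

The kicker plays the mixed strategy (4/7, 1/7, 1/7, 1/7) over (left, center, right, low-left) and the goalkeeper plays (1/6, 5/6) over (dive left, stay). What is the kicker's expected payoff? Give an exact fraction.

-33/14

Against (1/6, 5/6), each row's expected payoff is left: -5/2; center: 4/3; right: -7; low-left: -5/6.
Taking the (4/7, 1/7, 1/7, 1/7)-weighted average: (4/7)·(-5/2) + (1/7)·(4/3) + (1/7)·(-7) + (1/7)·(-5/6) = -33/14.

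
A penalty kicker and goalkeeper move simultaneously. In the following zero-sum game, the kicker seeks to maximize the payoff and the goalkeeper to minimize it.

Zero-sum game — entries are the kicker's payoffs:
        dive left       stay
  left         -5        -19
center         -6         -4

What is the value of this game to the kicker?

Row minima are -19 and -6, so the kicker's maximin is -6; column maxima are -5 and -4, so the goalkeeper's minimax is -5. These differ, so the equilibrium is in mixed strategies.
Let the kicker play left with probability p. The goalkeeper is indifferent when −5p − 6(1−p) = −19p − 4(1−p), giving p = 1/8.
Let the goalkeeper play dive left with probability q. The kicker is indifferent when −5q − 19(1−q) = −6q − 4(1−q), giving q = 15/16.
The value is -5·(15/16) + (-19)·(1/16) = -47/8.

-47/8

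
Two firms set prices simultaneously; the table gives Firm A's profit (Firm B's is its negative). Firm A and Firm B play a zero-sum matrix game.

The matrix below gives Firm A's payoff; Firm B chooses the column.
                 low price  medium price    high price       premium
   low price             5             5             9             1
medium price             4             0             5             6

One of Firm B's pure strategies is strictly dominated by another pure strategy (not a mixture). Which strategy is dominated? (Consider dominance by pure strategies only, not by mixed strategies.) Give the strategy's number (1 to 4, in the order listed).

Firm B prefers columns that give Firm A less. Compare high price with low price: 5 < 9, 4 < 5.
So low price strictly dominates high price for Firm B; high price is strictly dominated.

3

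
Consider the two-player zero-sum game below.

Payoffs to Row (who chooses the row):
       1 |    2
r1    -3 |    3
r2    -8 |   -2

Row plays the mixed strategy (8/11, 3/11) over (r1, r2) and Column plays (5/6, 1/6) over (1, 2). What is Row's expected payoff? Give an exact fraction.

Against (5/6, 1/6), each row's expected payoff is r1: -2; r2: -7.
Taking the (8/11, 3/11)-weighted average: (8/11)·(-2) + (3/11)·(-7) = -37/11.

-37/11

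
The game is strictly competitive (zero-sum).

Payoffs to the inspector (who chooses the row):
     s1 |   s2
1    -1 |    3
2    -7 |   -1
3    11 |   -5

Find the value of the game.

7/5

Row 2 is strictly dominated by row 1, so the inspector never plays it.
The remaining 2×2 game on (1, 3) × (s1, s2) has no saddle point. Let the inspector play 1 with probability p; indifference gives −p + 11(1−p) = 3p − 5(1−p), so p = 4/5.
Similarly the inspectee's optimal q on s1 is 2/5, and the value is -1·(2/5) + (3)·(3/5) = 7/5.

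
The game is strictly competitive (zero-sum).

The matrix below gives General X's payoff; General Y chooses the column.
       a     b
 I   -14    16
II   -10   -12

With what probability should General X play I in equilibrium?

Row minima are -14 and -12, so General X's maximin is -12; column maxima are -10 and 16, so General Y's minimax is -10. These differ, so the equilibrium is in mixed strategies.
Let General X play I with probability p. General Y is indifferent when −14p − 10(1−p) = 16p − 12(1−p), giving p = 1/16.

1/16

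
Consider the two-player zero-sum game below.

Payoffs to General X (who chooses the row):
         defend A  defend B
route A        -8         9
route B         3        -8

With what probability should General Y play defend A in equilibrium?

Row minima are -8 and -8, so General X's maximin is -8; column maxima are 3 and 9, so General Y's minimax is 3. These differ, so the equilibrium is in mixed strategies.
Let General Y play defend A with probability q. General X is indifferent when −8q + 9(1−q) = 3q − 8(1−q), giving q = 17/28.

17/28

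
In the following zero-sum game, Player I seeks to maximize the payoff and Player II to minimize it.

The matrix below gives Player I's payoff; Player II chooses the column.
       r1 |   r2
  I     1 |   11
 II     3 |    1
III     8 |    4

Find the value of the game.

Row II is strictly dominated by row III, so Player I never plays it.
The remaining 2×2 game on (I, III) × (r1, r2) has no saddle point. Let Player I play I with probability p; indifference gives p + 8(1−p) = 11p + 4(1−p), so p = 2/7.
Similarly Player II's optimal q on r1 is 1/2, and the value is 1·(1/2) + (11)·(1/2) = 6.

6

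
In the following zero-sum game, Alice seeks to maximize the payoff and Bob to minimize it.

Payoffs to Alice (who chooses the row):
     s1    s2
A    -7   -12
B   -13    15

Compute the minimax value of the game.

Row minima are -12 and -13, so Alice's maximin is -12; column maxima are -7 and 15, so Bob's minimax is -7. These differ, so the equilibrium is in mixed strategies.
Let Alice play A with probability p. Bob is indifferent when −7p − 13(1−p) = −12p + 15(1−p), giving p = 28/33.
Let Bob play s1 with probability q. Alice is indifferent when −7q − 12(1−q) = −13q + 15(1−q), giving q = 9/11.
The value is -7·(9/11) + (-12)·(2/11) = -87/11.

-87/11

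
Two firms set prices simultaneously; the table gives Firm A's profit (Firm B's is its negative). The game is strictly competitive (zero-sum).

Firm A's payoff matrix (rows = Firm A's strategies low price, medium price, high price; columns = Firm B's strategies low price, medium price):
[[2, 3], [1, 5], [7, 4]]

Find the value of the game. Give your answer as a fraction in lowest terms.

31/7

Row low price is strictly dominated by row high price, so Firm A never plays it.
The remaining 2×2 game on (medium price, high price) × (low price, medium price) has no saddle point. Let Firm A play medium price with probability p; indifference gives p + 7(1−p) = 5p + 4(1−p), so p = 3/7.
Similarly Firm B's optimal q on low price is 1/7, and the value is 1·(1/7) + (5)·(6/7) = 31/7.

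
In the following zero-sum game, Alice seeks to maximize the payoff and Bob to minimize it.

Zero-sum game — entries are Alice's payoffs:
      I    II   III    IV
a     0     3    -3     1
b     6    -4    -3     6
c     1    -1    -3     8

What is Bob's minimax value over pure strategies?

The worst case (largest entry) in each column is I: 6, II: 3, III: -3, IV: 8.
The best (smallest) of these is -3.

-3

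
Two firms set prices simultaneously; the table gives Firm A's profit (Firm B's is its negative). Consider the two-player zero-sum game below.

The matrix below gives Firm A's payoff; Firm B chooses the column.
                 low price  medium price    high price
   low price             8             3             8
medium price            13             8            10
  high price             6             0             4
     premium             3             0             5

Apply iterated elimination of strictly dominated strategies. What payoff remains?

Column high price is strictly dominated by medium price for Firm B (3<8, 8<10, 0<4, 0<5); eliminate high price.
Row high price is strictly dominated by row low price (8>6, 3>0); eliminate high price.
Column low price is strictly dominated by medium price for Firm B (3<8, 8<13, 0<3); eliminate low price.
Row low price is strictly dominated by row medium price (8>3); eliminate low price.
Row premium is strictly dominated by row medium price (8>0); eliminate premium.
Only (medium price, medium price) remains, with payoff 8.

8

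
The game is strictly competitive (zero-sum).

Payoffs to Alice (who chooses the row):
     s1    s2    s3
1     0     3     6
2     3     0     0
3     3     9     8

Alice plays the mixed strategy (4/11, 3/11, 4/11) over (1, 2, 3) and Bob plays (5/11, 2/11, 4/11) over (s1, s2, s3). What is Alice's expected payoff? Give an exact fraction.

425/121

Against (5/11, 2/11, 4/11), each row's expected payoff is 1: 30/11; 2: 15/11; 3: 65/11.
Taking the (4/11, 3/11, 4/11)-weighted average: (4/11)·(30/11) + (3/11)·(15/11) + (4/11)·(65/11) = 425/121.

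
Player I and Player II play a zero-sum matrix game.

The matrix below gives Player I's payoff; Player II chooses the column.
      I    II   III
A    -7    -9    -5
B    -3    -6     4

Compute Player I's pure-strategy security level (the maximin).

-6

The worst-case payoff for each row is A: -9, B: -6.
The best of these is -6.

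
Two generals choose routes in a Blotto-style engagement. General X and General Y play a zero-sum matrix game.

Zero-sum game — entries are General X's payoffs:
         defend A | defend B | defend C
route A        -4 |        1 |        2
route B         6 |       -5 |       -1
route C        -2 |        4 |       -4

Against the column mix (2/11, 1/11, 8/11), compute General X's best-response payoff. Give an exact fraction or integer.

9/11

route A: (-4)·(2/11) + (1)·(1/11) + (2)·(8/11) = 9/11.
route B: (6)·(2/11) + (-5)·(1/11) + (-1)·(8/11) = -1/11.
route C: (-2)·(2/11) + (4)·(1/11) + (-4)·(8/11) = -32/11.
The best pure response is route A with expected payoff 9/11.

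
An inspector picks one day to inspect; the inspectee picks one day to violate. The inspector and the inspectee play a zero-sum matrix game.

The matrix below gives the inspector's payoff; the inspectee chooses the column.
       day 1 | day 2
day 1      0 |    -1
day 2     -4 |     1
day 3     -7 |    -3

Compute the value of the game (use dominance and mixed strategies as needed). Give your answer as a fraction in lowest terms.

Row day 3 is strictly dominated by row day 2, so the inspector never plays it.
The remaining 2×2 game on (day 1, day 2) × (day 1, day 2) has no saddle point. Let the inspector play day 1 with probability p; indifference gives −4(1−p) = −p + (1−p), so p = 5/6.
Similarly the inspectee's optimal q on day 1 is 1/3, and the value is 0·(1/3) + (-1)·(2/3) = -2/3.

-2/3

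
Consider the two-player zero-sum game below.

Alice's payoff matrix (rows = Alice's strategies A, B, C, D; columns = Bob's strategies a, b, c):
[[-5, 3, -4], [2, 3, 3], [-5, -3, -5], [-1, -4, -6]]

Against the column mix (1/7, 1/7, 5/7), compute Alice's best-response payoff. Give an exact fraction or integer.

A: (-5)·(1/7) + (3)·(1/7) + (-4)·(5/7) = -22/7.
B: (2)·(1/7) + (3)·(1/7) + (3)·(5/7) = 20/7.
C: (-5)·(1/7) + (-3)·(1/7) + (-5)·(5/7) = -33/7.
D: (-1)·(1/7) + (-4)·(1/7) + (-6)·(5/7) = -5.
The best pure response is B with expected payoff 20/7.

20/7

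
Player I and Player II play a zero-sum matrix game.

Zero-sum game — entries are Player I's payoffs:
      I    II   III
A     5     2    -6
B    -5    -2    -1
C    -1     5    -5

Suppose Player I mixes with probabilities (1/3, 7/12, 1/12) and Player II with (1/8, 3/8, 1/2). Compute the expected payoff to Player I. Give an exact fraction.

-163/96

Against (1/8, 3/8, 1/2), each row's expected payoff is A: -13/8; B: -15/8; C: -3/4.
Taking the (1/3, 7/12, 1/12)-weighted average: (1/3)·(-13/8) + (7/12)·(-15/8) + (1/12)·(-3/4) = -163/96.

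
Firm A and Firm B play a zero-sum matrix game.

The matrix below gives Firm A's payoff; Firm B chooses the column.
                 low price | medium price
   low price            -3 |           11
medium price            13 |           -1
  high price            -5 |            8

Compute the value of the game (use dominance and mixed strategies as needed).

5

Row high price is strictly dominated by row low price, so Firm A never plays it.
The remaining 2×2 game on (low price, medium price) × (low price, medium price) has no saddle point. Let Firm A play low price with probability p; indifference gives −3p + 13(1−p) = 11p − (1−p), so p = 1/2.
Similarly Firm B's optimal q on low price is 3/7, and the value is -3·(3/7) + (11)·(4/7) = 5.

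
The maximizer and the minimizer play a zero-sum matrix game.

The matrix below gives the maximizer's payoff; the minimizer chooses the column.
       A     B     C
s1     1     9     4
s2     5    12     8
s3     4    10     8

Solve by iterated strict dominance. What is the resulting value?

5

Column C is strictly dominated by A for the minimizer (1<4, 5<8, 4<8); eliminate C.
Row s1 is strictly dominated by row s2 (5>1, 12>9); eliminate s1.
Row s3 is strictly dominated by row s2 (5>4, 12>10); eliminate s3.
Column B is strictly dominated by A for the minimizer (5<12); eliminate B.
Only (s2, A) remains, with payoff 5.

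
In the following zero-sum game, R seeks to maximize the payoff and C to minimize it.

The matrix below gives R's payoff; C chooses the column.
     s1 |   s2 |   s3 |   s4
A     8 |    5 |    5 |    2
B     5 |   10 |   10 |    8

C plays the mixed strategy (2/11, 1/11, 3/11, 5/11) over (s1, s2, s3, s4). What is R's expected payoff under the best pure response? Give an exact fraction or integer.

A: (8)·(2/11) + (5)·(1/11) + (5)·(3/11) + (2)·(5/11) = 46/11.
B: (5)·(2/11) + (10)·(1/11) + (10)·(3/11) + (8)·(5/11) = 90/11.
The best pure response is B with expected payoff 90/11.

90/11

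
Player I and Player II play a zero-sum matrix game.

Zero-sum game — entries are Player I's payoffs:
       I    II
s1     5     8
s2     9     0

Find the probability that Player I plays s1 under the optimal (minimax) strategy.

Row minima are 5 and 0, so Player I's maximin is 5; column maxima are 9 and 8, so Player II's minimax is 8. These differ, so the equilibrium is in mixed strategies.
Let Player I play s1 with probability p. Player II is indifferent when 5p + 9(1−p) = 8p, giving p = 3/4.

3/4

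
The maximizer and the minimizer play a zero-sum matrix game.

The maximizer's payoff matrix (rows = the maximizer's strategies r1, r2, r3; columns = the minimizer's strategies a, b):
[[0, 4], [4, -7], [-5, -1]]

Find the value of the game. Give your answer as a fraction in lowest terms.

Row r3 is strictly dominated by row r1, so the maximizer never plays it.
The remaining 2×2 game on (r1, r2) × (a, b) has no saddle point. Let the maximizer play r1 with probability p; indifference gives 4(1−p) = 4p − 7(1−p), so p = 11/15.
Similarly the minimizer's optimal q on a is 11/15, and the value is 0·(11/15) + (4)·(4/15) = 16/15.

16/15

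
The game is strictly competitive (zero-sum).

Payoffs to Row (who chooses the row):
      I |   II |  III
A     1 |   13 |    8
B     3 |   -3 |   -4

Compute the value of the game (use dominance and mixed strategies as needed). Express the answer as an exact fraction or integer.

Column II is strictly dominated by III for Column (it gives Row more in every row).
The remaining 2×2 game on (A, B) × (I, III) has no saddle point. Let Row play A with probability p; indifference gives p + 3(1−p) = 8p − 4(1−p), so p = 1/2.
Similarly Column's optimal q on I is 6/7, and the value is 1·(6/7) + (8)·(1/7) = 2.

2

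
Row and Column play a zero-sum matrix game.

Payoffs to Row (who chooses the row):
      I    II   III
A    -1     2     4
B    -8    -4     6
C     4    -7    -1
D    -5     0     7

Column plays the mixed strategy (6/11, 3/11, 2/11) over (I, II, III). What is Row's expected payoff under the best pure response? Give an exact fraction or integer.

8/11

A: (-1)·(6/11) + (2)·(3/11) + (4)·(2/11) = 8/11.
B: (-8)·(6/11) + (-4)·(3/11) + (6)·(2/11) = -48/11.
C: (4)·(6/11) + (-7)·(3/11) + (-1)·(2/11) = 1/11.
D: (-5)·(6/11) + (0)·(3/11) + (7)·(2/11) = -16/11.
The best pure response is A with expected payoff 8/11.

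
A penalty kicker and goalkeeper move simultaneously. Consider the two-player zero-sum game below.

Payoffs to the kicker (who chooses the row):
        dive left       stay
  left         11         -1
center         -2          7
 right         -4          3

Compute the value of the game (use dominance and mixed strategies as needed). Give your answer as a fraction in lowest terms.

25/7

Row right is strictly dominated by row center, so the kicker never plays it.
The remaining 2×2 game on (left, center) × (dive left, stay) has no saddle point. Let the kicker play left with probability p; indifference gives 11p − 2(1−p) = −p + 7(1−p), so p = 3/7.
Similarly the goalkeeper's optimal q on dive left is 8/21, and the value is 11·(8/21) + (-1)·(13/21) = 25/7.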